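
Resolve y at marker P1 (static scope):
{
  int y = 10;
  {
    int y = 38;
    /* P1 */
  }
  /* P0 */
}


y declared in the same block as P1
y = 38


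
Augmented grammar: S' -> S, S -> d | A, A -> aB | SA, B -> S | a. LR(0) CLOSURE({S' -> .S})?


Start: S' -> .S
For each item with dot before a nonterminal B, add B -> .γ for every B-production
Closure: [S' -> .S, S -> .d, S -> .A, A -> .aB, A -> .SA]


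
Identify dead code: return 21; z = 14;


statement follows a return and is unreachable
Dead: 'z = 14'


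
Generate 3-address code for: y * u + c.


Break into single-operator statements:
t1 = y * u
t2 = t1 + c


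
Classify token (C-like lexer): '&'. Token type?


Pattern: operator symbol
Type: OPERATOR


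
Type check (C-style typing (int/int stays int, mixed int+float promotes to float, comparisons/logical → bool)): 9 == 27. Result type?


Operand types: int == int
Rule: comparison yields bool
Result type: bool


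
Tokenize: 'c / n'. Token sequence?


Scan left to right, longest-match per lexeme
Tokens: ID(c), OP(/), ID(n)


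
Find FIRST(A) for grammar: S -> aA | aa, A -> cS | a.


Per alternative of A: FIRST(cS) = {c}; FIRST(a) = {a}
FIRST(A) = {a, c}


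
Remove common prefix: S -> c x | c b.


Common prefix: 'c'
Factored: S -> c S', S' -> x | b


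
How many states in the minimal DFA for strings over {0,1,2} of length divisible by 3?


Track length mod 3: states 0..2, accept at 0
Minimal DFA: 3 states


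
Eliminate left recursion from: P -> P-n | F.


Left-recursive alternatives: P-n; non-recursive: F
Introduce P': P -> FP', P' -> -nP' | ε


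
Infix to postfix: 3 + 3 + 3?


Left to right (same or higher precedence on left)
Postfix: 3 3 + 3 +


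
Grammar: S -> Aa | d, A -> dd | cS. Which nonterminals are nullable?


A nonterminal is nullable iff some alternative derives ε (directly, or every symbol in it is nullable)
Nullable: {}


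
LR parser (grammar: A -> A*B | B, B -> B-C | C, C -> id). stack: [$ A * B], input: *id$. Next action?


handle 'A*B' on top; lookahead ∈ FOLLOW(A) = {*, $}
Action: reduce (A -> A*B)


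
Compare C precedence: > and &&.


'>' is relational (level 7); '&&' is logical AND (level 2)
Higher level binds tighter
'>' has higher precedence than '&&'


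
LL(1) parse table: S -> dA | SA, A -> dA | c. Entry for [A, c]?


For [A, c]: 'c' ∈ FIRST(c)
Entry: A -> c


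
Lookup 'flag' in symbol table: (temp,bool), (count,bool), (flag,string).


Lookup 'flag' → type string


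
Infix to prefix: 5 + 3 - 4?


left-to-right (same/higher precedence on left): tree is (- (+ 5 3) 4)
Prefix: - + 5 3 4


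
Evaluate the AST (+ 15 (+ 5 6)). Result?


Evaluate inner: (+ 5 6) = 11
Evaluate root: (+ 15 11) = 26
Result: 26


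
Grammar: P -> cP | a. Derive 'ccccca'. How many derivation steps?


Derivation: P => cP => ccP => cccP => ccccP => cccccP => ccccca
Steps: 6


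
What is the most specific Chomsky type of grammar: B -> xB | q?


Right-linear: every RHS is a terminal or a terminal followed by one nonterminal
Classification: Type 3 (Regular)


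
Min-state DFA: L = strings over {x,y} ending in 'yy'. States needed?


Track the longest suffix of input matching a prefix of 'yy': 3 classes (prefixes of length 0..2)
Minimal DFA: 3 states


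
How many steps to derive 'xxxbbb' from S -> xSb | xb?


Derivation: S => xSb => xxSbb => xxxbbb
Steps: 3


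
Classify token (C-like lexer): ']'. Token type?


Pattern: delimiter/punctuation
Type: PUNCTUATION


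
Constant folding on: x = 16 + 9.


16 + 9 = 25 at compile time
Optimized: x = 25


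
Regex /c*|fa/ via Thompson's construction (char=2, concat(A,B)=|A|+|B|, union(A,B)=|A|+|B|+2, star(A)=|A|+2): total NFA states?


Syntax tree has 3 char leaf(s), 1 union(s), 1 star(s)
chars contribute 3×2 = 6; each union adds +2; each star adds +2
Total: 6 + 2 + 2 = 10 states


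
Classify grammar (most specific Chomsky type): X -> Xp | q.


Left-linear: every RHS is a terminal or one nonterminal followed by a terminal
Classification: Type 3 (Regular)


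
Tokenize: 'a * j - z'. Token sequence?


Scan left to right, longest-match per lexeme
Tokens: ID(a), OP(*), ID(j), OP(-), ID(z)


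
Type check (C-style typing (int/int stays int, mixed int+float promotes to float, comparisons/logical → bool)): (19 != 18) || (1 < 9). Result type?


Operand types: bool || bool
Rule: logical operators take bool operands and yield bool
Result type: bool


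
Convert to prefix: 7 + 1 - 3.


left-to-right (same/higher precedence on left): tree is (- (+ 7 1) 3)
Prefix: - + 7 1 3


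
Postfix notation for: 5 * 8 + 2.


Left to right (same or higher precedence on left)
Postfix: 5 8 * 2 +


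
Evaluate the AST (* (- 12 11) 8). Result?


Evaluate inner: (- 12 11) = 1
Evaluate root: (* 1 8) = 8
Result: 8


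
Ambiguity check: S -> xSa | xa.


balanced x^n…a^n: each string has a unique parse
Unambiguous


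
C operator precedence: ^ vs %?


'%' is multiplicative (level 10); '^' is bitwise XOR (level 4)
Higher level binds tighter
'%' has higher precedence than '^'


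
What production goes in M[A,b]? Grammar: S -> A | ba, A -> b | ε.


For [A, b]: 'b' ∈ FIRST(b)
Entry: A -> b


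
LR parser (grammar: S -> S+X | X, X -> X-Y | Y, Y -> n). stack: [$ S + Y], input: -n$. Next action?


'Y' (not preceded by X-) is the handle for X -> Y
Action: reduce (X -> Y)


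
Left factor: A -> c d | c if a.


Common prefix: 'c'
Factored: A -> c A', A' -> d | if a


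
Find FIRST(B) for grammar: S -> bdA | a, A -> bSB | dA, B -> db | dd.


Per alternative of B: FIRST(db) = {d}; FIRST(dd) = {d}
FIRST(B) = {d}


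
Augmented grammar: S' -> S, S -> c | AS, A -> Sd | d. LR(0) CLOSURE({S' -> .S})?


Start: S' -> .S
For each item with dot before a nonterminal B, add B -> .γ for every B-production
Closure: [S' -> .S, S -> .c, S -> .AS, A -> .Sd, A -> .d]


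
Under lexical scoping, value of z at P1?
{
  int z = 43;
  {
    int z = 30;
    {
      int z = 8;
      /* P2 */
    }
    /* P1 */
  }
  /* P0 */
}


z declared in the same block as P1
z = 30


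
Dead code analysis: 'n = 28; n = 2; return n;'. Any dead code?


first assignment to n is overwritten before any read
Dead: 'n = 28'


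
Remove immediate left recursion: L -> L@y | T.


Left-recursive alternatives: L@y; non-recursive: T
Introduce L': L -> TL', L' -> @yL' | ε


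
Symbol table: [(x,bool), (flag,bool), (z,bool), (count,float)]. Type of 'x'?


Lookup 'x' → type bool


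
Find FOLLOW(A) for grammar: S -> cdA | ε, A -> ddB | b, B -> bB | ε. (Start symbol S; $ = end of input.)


$ ∈ FOLLOW(S). For each A -> αBβ: add FIRST(β)\{ε} to FOLLOW(B); if β nullable, add FOLLOW(A).
FOLLOW(A) = {$}


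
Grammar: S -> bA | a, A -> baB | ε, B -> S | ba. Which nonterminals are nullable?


A nonterminal is nullable iff some alternative derives ε (directly, or every symbol in it is nullable)
Nullable: {A}


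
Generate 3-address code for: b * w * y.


Break into single-operator statements:
t1 = b * w
t2 = t1 * y


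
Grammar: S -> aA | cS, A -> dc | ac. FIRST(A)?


Per alternative of A: FIRST(dc) = {d}; FIRST(ac) = {a}
FIRST(A) = {a, d}


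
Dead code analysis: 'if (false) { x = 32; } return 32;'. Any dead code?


condition is constant false, so the whole block is unreachable
Dead: 'if (false) { x = 32; }'


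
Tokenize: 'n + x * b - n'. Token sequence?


Scan left to right, longest-match per lexeme
Tokens: ID(n), OP(+), ID(x), OP(*), ID(b), OP(-), ID(n)


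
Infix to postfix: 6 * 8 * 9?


Left to right (same or higher precedence on left)
Postfix: 6 8 * 9 *


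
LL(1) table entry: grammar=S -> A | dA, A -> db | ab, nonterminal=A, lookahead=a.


For [A, a]: 'a' ∈ FIRST(ab)
Entry: A -> ab


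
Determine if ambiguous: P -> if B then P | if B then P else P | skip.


dangling else: 'if B then if B then skip else skip' parses two ways
Ambiguous


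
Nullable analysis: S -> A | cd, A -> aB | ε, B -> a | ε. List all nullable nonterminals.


A nonterminal is nullable iff some alternative derives ε (directly, or every symbol in it is nullable)
Nullable: {A, B, S}


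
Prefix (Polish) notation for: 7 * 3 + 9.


left-to-right (same/higher precedence on left): tree is (+ (* 7 3) 9)
Prefix: + * 7 3 9


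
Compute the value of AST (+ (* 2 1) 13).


Evaluate inner: (* 2 1) = 2
Evaluate root: (+ 2 13) = 15
Result: 15


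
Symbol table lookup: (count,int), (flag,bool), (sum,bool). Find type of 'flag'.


Lookup 'flag' → type bool


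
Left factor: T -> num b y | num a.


Common prefix: 'num'
Factored: T -> num T', T' -> b y | a


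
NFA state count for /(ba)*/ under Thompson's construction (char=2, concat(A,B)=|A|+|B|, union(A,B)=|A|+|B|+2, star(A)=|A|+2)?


Syntax tree has 2 char leaf(s), 0 union(s), 1 star(s)
chars contribute 2×2 = 4; each union adds +2; each star adds +2
Total: 4 + 0 + 2 = 6 states


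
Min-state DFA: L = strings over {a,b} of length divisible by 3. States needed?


Track length mod 3: states 0..2, accept at 0
Minimal DFA: 3 states


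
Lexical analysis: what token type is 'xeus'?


Pattern: letter/underscore followed by alphanumerics, not a keyword
Type: IDENTIFIER


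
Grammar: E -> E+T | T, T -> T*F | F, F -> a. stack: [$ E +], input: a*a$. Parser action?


no handle ('E+' is not any RHS); shift 'a'
Action: shift


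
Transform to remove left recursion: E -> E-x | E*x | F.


Left-recursive alternatives: E-x, E*x; non-recursive: F
Introduce E': E -> FE', E' -> -xE' | *xE' | ε


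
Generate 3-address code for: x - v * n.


Break into single-operator statements:
t1 = v * n
t2 = x - t1


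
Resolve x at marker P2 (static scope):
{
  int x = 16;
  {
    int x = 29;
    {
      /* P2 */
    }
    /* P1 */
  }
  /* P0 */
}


P2's block does not declare x; resolves to the enclosing declaration at depth 1
x = 29


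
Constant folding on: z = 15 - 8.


15 - 8 = 7 at compile time
Optimized: z = 7


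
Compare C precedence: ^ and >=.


'>=' is relational (level 7); '^' is bitwise XOR (level 4)
Higher level binds tighter
'>=' has higher precedence than '^'


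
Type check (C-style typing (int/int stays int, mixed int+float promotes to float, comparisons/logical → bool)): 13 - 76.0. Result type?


Operand types: int - float
Rule: mixed int/float promotes to float; int/int stays int
Result type: float


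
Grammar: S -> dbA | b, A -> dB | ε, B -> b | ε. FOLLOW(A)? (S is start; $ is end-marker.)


$ ∈ FOLLOW(S). For each A -> αBβ: add FIRST(β)\{ε} to FOLLOW(B); if β nullable, add FOLLOW(A).
FOLLOW(A) = {$}


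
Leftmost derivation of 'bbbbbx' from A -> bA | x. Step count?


Derivation: A => bA => bbA => bbbA => bbbbA => bbbbbA => bbbbbx
Steps: 6


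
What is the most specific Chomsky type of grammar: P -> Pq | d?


Left-linear: every RHS is a terminal or one nonterminal followed by a terminal
Classification: Type 3 (Regular)


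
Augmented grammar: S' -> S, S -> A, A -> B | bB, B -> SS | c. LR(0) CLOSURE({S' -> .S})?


Start: S' -> .S
For each item with dot before a nonterminal B, add B -> .γ for every B-production
Closure: [S' -> .S, S -> .A, A -> .B, A -> .bB, B -> .SS, B -> .c]


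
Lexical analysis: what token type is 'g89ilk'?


Pattern: letter/underscore followed by alphanumerics, not a keyword
Type: IDENTIFIER


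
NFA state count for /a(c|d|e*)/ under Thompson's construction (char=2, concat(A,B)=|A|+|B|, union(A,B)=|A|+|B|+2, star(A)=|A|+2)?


Syntax tree has 4 char leaf(s), 2 union(s), 1 star(s)
chars contribute 4×2 = 8; each union adds +2; each star adds +2
Total: 8 + 4 + 2 = 14 states


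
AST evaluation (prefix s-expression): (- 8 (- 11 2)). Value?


Evaluate inner: (- 11 2) = 9
Evaluate root: (- 8 9) = -1
Result: -1


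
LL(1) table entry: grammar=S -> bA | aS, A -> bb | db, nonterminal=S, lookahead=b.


For [S, b]: 'b' ∈ FIRST(bA)
Entry: S -> bA


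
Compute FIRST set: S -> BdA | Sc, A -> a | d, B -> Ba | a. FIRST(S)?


Per alternative of S: FIRST(BdA) = {a}; FIRST(Sc) = {a}
FIRST(S) = {a}


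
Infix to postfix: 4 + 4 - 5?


Left to right (same or higher precedence on left)
Postfix: 4 4 + 5 -


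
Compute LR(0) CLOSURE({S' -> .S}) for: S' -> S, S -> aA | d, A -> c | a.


Start: S' -> .S
For each item with dot before a nonterminal B, add B -> .γ for every B-production
Closure: [S' -> .S, S -> .aA, S -> .d]


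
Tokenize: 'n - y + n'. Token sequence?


Scan left to right, longest-match per lexeme
Tokens: ID(n), OP(-), ID(y), OP(+), ID(n)


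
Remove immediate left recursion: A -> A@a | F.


Left-recursive alternatives: A@a; non-recursive: F
Introduce A': A -> FA', A' -> @aA' | ε


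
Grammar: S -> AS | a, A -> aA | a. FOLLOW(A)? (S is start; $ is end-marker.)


$ ∈ FOLLOW(S). For each A -> αBβ: add FIRST(β)\{ε} to FOLLOW(B); if β nullable, add FOLLOW(A).
FOLLOW(A) = {a}


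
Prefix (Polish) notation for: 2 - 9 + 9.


left-to-right (same/higher precedence on left): tree is (+ (- 2 9) 9)
Prefix: + - 2 9 9


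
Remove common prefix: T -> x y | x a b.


Common prefix: 'x'
Factored: T -> x T', T' -> y | a b


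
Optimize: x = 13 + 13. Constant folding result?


13 + 13 = 26 at compile time
Optimized: x = 26


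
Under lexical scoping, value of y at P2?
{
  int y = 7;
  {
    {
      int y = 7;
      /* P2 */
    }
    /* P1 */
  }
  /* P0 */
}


y declared in the same block as P2
y = 7


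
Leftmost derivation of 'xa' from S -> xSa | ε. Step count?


Derivation: S => xSa => xa
Steps: 2


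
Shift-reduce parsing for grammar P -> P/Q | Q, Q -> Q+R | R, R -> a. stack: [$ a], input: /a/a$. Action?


'a' on top is the handle for R -> a
Action: reduce (R -> a)


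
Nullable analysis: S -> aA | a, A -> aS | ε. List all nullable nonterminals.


A nonterminal is nullable iff some alternative derives ε (directly, or every symbol in it is nullable)
Nullable: {A}


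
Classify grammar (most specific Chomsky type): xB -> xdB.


LHS has context (more than one symbol) and |LHS| ≤ |RHS|
Classification: Type 1 (Context-Sensitive)


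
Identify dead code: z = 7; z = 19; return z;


first assignment to z is overwritten before any read
Dead: 'z = 7'


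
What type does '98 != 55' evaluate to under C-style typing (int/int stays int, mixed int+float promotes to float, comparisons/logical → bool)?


Operand types: int != int
Rule: comparison yields bool
Result type: bool


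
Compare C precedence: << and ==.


'<<' is shift (level 8); '==' is equality (level 6)
Higher level binds tighter
'<<' has higher precedence than '=='


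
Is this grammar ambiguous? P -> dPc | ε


balanced d^n…c^n: each string has a unique parse
Unambiguous


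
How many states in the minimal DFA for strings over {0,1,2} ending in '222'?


Track the longest suffix of input matching a prefix of '222': 4 classes (prefixes of length 0..3)
Minimal DFA: 4 states


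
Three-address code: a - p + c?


Break into single-operator statements:
t1 = a - p
t2 = t1 + c


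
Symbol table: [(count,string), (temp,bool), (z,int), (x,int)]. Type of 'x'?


Lookup 'x' → type int


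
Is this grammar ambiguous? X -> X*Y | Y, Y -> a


precedence layered via separate nonterminal Y: deterministic
Unambiguous


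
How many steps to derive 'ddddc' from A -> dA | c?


Derivation: A => dA => ddA => dddA => ddddA => ddddc
Steps: 5


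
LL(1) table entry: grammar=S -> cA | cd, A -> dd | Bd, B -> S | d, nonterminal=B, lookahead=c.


For [B, c]: 'c' ∈ FIRST(S)
Entry: B -> S


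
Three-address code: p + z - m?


Break into single-operator statements:
t1 = p + z
t2 = t1 - m


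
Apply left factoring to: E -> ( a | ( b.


Common prefix: '('
Factored: E -> ( E', E' -> a | b


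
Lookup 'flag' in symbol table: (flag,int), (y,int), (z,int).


Lookup 'flag' → type int


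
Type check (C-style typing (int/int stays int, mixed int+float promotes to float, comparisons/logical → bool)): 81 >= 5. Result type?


Operand types: int >= int
Rule: comparison yields bool
Result type: bool


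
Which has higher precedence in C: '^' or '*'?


'*' is multiplicative (level 10); '^' is bitwise XOR (level 4)
Higher level binds tighter
'*' has higher precedence than '^'


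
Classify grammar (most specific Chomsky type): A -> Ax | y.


Left-linear: every RHS is a terminal or one nonterminal followed by a terminal
Classification: Type 3 (Regular)


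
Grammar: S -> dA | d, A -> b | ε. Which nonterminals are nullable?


A nonterminal is nullable iff some alternative derives ε (directly, or every symbol in it is nullable)
Nullable: {A}


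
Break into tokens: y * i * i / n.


Scan left to right, longest-match per lexeme
Tokens: ID(y), OP(*), ID(i), OP(*), ID(i), OP(/), ID(n)


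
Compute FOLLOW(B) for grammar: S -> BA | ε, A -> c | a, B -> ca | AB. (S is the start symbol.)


$ ∈ FOLLOW(S). For each A -> αBβ: add FIRST(β)\{ε} to FOLLOW(B); if β nullable, add FOLLOW(A).
FOLLOW(B) = {a, c}


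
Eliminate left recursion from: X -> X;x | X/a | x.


Left-recursive alternatives: X;x, X/a; non-recursive: x
Introduce X': X -> xX', X' -> ;xX' | /aX' | ε


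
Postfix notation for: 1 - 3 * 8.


* has higher precedence, evaluate 3*8 first
Postfix: 1 3 8 * -


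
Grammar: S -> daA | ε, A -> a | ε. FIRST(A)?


Per alternative of A: FIRST(a) = {a}; FIRST(ε) = {ε}
FIRST(A) = {a, ε}


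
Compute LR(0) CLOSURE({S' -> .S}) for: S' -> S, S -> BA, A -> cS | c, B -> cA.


Start: S' -> .S
For each item with dot before a nonterminal B, add B -> .γ for every B-production
Closure: [S' -> .S, S -> .BA, B -> .cA]


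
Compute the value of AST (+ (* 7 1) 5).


Evaluate inner: (* 7 1) = 7
Evaluate root: (+ 7 5) = 12
Result: 12


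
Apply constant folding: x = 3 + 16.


3 + 16 = 19 at compile time
Optimized: x = 19


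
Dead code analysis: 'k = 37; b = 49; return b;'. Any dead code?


k is assigned but never read
Dead: 'k = 37'


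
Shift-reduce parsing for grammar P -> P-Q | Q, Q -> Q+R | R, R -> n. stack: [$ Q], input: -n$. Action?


lookahead ∉ {+} so Q won't extend; reduce P -> Q
Action: reduce (P -> Q)


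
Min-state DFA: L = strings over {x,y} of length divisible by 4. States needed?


Track length mod 4: states 0..3, accept at 0
Minimal DFA: 4 states


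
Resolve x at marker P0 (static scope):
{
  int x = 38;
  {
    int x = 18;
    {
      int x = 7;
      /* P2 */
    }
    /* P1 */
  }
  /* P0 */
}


x declared in the same block as P0
x = 38


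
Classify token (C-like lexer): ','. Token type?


Pattern: delimiter/punctuation
Type: PUNCTUATION


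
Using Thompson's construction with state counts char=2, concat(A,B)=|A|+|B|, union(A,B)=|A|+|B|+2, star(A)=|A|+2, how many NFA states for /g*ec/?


Syntax tree has 3 char leaf(s), 0 union(s), 1 star(s)
chars contribute 3×2 = 6; each union adds +2; each star adds +2
Total: 6 + 0 + 2 = 8 states


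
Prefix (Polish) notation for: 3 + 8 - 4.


left-to-right (same/higher precedence on left): tree is (- (+ 3 8) 4)
Prefix: - + 3 8 4


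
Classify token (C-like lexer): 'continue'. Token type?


Pattern: reserved word
Type: KEYWORD


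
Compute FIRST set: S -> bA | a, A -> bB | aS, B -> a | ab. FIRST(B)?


Per alternative of B: FIRST(a) = {a}; FIRST(ab) = {a}
FIRST(B) = {a}


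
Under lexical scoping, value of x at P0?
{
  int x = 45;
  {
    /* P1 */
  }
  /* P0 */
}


x declared in the same block as P0
x = 45


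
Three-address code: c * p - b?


Break into single-operator statements:
t1 = c * p
t2 = t1 - b


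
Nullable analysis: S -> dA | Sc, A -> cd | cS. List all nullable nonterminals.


A nonterminal is nullable iff some alternative derives ε (directly, or every symbol in it is nullable)
Nullable: {}


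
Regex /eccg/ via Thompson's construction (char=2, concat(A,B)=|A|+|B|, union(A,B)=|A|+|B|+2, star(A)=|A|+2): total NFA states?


Syntax tree has 4 char leaf(s), 0 union(s), 0 star(s)
chars contribute 4×2 = 8; each union adds +2; each star adds +2
Total: 8 + 0 + 0 = 8 states


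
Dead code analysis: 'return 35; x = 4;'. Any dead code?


statement follows a return and is unreachable
Dead: 'x = 4'


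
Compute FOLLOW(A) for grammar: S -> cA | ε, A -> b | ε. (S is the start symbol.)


$ ∈ FOLLOW(S). For each A -> αBβ: add FIRST(β)\{ε} to FOLLOW(B); if β nullable, add FOLLOW(A).
FOLLOW(A) = {$}


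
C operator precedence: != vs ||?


'!=' is equality (level 6); '||' is logical OR (level 1)
Higher level binds tighter
'!=' has higher precedence than '||'


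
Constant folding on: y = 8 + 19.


8 + 19 = 27 at compile time
Optimized: y = 27


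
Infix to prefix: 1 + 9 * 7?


'*' binds tighter: tree is (+ 1 (* 9 7))
Prefix: + 1 * 9 7


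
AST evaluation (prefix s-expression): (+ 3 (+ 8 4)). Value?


Evaluate inner: (+ 8 4) = 12
Evaluate root: (+ 3 12) = 15
Result: 15


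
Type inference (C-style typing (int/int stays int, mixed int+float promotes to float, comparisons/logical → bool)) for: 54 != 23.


Operand types: int != int
Rule: comparison yields bool
Result type: bool


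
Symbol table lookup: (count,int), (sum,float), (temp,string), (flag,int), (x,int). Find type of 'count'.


Lookup 'count' → type int


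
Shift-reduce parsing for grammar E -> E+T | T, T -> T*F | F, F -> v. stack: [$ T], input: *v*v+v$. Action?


shift '*' to continue T -> T*F
Action: shift


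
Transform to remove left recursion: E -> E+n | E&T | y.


Left-recursive alternatives: E+n, E&T; non-recursive: y
Introduce E': E -> yE', E' -> +nE' | &TE' | ε


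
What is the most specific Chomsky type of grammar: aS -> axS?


LHS has context (more than one symbol) and |LHS| ≤ |RHS|
Classification: Type 1 (Context-Sensitive)


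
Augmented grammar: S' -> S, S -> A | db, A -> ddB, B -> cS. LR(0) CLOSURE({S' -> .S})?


Start: S' -> .S
For each item with dot before a nonterminal B, add B -> .γ for every B-production
Closure: [S' -> .S, S -> .A, S -> .db, A -> .ddB]


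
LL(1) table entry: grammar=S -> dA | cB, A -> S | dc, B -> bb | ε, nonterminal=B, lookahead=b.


For [B, b]: 'b' ∈ FIRST(bb)
Entry: B -> bb


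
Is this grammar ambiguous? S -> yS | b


right-linear, alternatives start with distinct terminals 'y' vs 'b': unique leftmost derivation
Unambiguous


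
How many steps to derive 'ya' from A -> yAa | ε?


Derivation: A => yAa => ya
Steps: 2


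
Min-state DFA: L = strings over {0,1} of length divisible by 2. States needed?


Track length mod 2: states 0..1, accept at 0
Minimal DFA: 2 states


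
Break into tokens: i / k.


Scan left to right, longest-match per lexeme
Tokens: ID(i), OP(/), ID(k)


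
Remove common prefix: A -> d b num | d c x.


Common prefix: 'd'
Factored: A -> d A', A' -> b num | c x


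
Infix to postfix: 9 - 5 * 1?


* has higher precedence, evaluate 5*1 first
Postfix: 9 5 1 * -


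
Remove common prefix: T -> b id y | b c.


Common prefix: 'b'
Factored: T -> b T', T' -> id y | c


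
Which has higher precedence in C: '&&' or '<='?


'<=' is relational (level 7); '&&' is logical AND (level 2)
Higher level binds tighter
'<=' has higher precedence than '&&'


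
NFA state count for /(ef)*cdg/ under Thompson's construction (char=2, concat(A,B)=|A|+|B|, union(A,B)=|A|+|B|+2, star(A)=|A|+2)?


Syntax tree has 5 char leaf(s), 0 union(s), 1 star(s)
chars contribute 5×2 = 10; each union adds +2; each star adds +2
Total: 10 + 0 + 2 = 12 states


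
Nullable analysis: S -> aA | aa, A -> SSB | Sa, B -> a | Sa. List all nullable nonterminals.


A nonterminal is nullable iff some alternative derives ε (directly, or every symbol in it is nullable)
Nullable: {}


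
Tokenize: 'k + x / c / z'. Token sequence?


Scan left to right, longest-match per lexeme
Tokens: ID(k), OP(+), ID(x), OP(/), ID(c), OP(/), ID(z)


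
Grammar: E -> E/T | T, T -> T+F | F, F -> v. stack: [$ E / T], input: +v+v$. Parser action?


'+' can extend T; shift to build T -> T+F
Action: shift


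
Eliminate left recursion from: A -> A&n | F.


Left-recursive alternatives: A&n; non-recursive: F
Introduce A': A -> FA', A' -> &nA' | ε


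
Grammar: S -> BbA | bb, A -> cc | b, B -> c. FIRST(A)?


Per alternative of A: FIRST(cc) = {c}; FIRST(b) = {b}
FIRST(A) = {b, c}


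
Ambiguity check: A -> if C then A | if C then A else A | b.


dangling else: 'if C then if C then b else b' parses two ways
Ambiguous


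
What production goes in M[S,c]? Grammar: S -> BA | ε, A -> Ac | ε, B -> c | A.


For [S, c]: 'c' ∈ FIRST(BA)
Entry: S -> BA


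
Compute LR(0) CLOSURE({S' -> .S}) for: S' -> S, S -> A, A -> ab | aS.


Start: S' -> .S
For each item with dot before a nonterminal B, add B -> .γ for every B-production
Closure: [S' -> .S, S -> .A, A -> .ab, A -> .aS]


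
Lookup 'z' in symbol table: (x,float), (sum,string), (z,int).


Lookup 'z' → type int


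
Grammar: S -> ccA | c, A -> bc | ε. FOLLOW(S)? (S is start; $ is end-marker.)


$ ∈ FOLLOW(S). For each A -> αBβ: add FIRST(β)\{ε} to FOLLOW(B); if β nullable, add FOLLOW(A).
FOLLOW(S) = {$}


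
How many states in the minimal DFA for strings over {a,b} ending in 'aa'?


Track the longest suffix of input matching a prefix of 'aa': 3 classes (prefixes of length 0..2)
Minimal DFA: 3 states


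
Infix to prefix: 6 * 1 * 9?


left-to-right (same/higher precedence on left): tree is (* (* 6 1) 9)
Prefix: * * 6 1 9


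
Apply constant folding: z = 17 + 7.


17 + 7 = 24 at compile time
Optimized: z = 24


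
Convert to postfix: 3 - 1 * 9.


* has higher precedence, evaluate 1*9 first
Postfix: 3 1 9 * -


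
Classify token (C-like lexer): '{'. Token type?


Pattern: delimiter/punctuation
Type: PUNCTUATION


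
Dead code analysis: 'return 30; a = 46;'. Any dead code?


statement follows a return and is unreachable
Dead: 'a = 46'


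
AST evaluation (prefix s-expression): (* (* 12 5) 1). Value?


Evaluate inner: (* 12 5) = 60
Evaluate root: (* 60 1) = 60
Result: 60


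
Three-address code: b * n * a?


Break into single-operator statements:
t1 = b * n
t2 = t1 * a


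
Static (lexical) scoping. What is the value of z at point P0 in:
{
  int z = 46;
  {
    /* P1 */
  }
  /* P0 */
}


z declared in the same block as P0
z = 46


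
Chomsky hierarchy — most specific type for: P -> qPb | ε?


Single nonterminal LHS, but q^n b^n is not regular
Classification: Type 2 (Context-Free)


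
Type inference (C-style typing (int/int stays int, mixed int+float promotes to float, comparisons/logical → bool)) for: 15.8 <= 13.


Operand types: float <= int
Rule: comparison yields bool
Result type: bool


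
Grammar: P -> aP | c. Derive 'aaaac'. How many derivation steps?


Derivation: P => aP => aaP => aaaP => aaaaP => aaaac
Steps: 5


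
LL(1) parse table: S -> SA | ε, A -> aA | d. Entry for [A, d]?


For [A, d]: 'd' ∈ FIRST(d)
Entry: A -> d


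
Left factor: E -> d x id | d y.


Common prefix: 'd'
Factored: E -> d E', E' -> x id | y


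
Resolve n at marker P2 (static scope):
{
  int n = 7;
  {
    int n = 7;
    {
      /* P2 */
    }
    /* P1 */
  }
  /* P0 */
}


P2's block does not declare n; resolves to the enclosing declaration at depth 1
n = 7


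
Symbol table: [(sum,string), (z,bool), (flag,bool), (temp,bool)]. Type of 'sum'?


Lookup 'sum' → type string


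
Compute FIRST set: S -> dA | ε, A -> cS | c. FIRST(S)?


Per alternative of S: FIRST(dA) = {d}; FIRST(ε) = {ε}
FIRST(S) = {d, ε}


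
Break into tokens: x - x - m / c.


Scan left to right, longest-match per lexeme
Tokens: ID(x), OP(-), ID(x), OP(-), ID(m), OP(/), ID(c)


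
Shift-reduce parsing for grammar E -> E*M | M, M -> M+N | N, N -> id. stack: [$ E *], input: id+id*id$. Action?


no handle ('E*' is not any RHS); shift 'id'
Action: shift


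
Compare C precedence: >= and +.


'+' is additive (level 9); '>=' is relational (level 7)
Higher level binds tighter
'+' has higher precedence than '>='


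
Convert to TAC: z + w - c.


Break into single-operator statements:
t1 = z + w
t2 = t1 - c


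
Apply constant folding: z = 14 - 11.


14 - 11 = 3 at compile time
Optimized: z = 3


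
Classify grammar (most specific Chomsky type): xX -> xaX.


LHS has context (more than one symbol) and |LHS| ≤ |RHS|
Classification: Type 1 (Context-Sensitive)


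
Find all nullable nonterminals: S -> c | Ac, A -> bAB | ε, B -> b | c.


A nonterminal is nullable iff some alternative derives ε (directly, or every symbol in it is nullable)
Nullable: {A}


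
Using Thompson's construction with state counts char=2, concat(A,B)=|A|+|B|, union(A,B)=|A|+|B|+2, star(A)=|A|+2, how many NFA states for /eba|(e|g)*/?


Syntax tree has 5 char leaf(s), 2 union(s), 1 star(s)
chars contribute 5×2 = 10; each union adds +2; each star adds +2
Total: 10 + 4 + 2 = 16 states


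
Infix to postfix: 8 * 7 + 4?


Left to right (same or higher precedence on left)
Postfix: 8 7 * 4 +


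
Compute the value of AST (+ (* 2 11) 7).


Evaluate inner: (* 2 11) = 22
Evaluate root: (+ 22 7) = 29
Result: 29


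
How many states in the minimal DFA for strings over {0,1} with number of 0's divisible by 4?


Track (count of 0) mod 4: states 0..3, accept at 0
Minimal DFA: 4 states


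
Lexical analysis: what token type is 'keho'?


Pattern: letter/underscore followed by alphanumerics, not a keyword
Type: IDENTIFIER


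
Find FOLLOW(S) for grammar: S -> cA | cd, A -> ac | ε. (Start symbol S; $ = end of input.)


$ ∈ FOLLOW(S). For each A -> αBβ: add FIRST(β)\{ε} to FOLLOW(B); if β nullable, add FOLLOW(A).
FOLLOW(S) = {$}


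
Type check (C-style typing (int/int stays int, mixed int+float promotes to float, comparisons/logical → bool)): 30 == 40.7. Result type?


Operand types: int == float
Rule: comparison yields bool
Result type: bool


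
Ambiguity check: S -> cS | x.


right-linear, alternatives start with distinct terminals 'c' vs 'x': unique leftmost derivation
Unambiguous


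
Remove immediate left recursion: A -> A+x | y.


Left-recursive alternatives: A+x; non-recursive: y
Introduce A': A -> yA', A' -> +xA' | ε


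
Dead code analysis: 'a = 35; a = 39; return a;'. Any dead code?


first assignment to a is overwritten before any read
Dead: 'a = 35'


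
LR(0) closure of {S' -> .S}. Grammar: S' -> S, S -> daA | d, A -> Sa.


Start: S' -> .S
For each item with dot before a nonterminal B, add B -> .γ for every B-production
Closure: [S' -> .S, S -> .daA, S -> .d]


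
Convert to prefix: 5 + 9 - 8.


left-to-right (same/higher precedence on left): tree is (- (+ 5 9) 8)
Prefix: - + 5 9 8


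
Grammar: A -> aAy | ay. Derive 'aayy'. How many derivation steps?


Derivation: A => aAy => aayy
Steps: 2


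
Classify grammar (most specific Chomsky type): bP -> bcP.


LHS has context (more than one symbol) and |LHS| ≤ |RHS|
Classification: Type 1 (Context-Sensitive)


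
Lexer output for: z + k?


Scan left to right, longest-match per lexeme
Tokens: ID(z), OP(+), ID(k)


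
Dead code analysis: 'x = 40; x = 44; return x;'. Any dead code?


first assignment to x is overwritten before any read
Dead: 'x = 40'


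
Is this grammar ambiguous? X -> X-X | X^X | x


'x-x^x' has two parse trees (no precedence encoded between - and ^)
Ambiguous


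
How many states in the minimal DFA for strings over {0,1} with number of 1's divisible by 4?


Track (count of 1) mod 4: states 0..3, accept at 0
Minimal DFA: 4 states


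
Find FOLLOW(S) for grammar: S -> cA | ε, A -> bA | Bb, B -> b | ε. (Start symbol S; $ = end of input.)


$ ∈ FOLLOW(S). For each A -> αBβ: add FIRST(β)\{ε} to FOLLOW(B); if β nullable, add FOLLOW(A).
FOLLOW(S) = {$}


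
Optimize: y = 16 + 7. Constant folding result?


16 + 7 = 23 at compile time
Optimized: y = 23


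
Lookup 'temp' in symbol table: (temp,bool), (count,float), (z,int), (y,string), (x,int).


Lookup 'temp' → type bool


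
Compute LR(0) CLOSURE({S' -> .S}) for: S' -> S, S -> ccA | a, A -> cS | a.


Start: S' -> .S
For each item with dot before a nonterminal B, add B -> .γ for every B-production
Closure: [S' -> .S, S -> .ccA, S -> .a]


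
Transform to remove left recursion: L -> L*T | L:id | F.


Left-recursive alternatives: L*T, L:id; non-recursive: F
Introduce L': L -> FL', L' -> *TL' | :idL' | ε


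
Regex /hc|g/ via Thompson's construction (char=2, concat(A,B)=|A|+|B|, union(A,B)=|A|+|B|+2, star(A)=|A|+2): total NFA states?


Syntax tree has 3 char leaf(s), 1 union(s), 0 star(s)
chars contribute 3×2 = 6; each union adds +2; each star adds +2
Total: 6 + 2 + 0 = 8 states


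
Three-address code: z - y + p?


Break into single-operator statements:
t1 = z - y
t2 = t1 + p


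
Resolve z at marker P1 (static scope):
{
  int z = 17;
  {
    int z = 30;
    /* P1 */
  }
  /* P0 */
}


z declared in the same block as P1
z = 30


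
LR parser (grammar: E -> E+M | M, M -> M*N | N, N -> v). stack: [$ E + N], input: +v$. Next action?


'N' (not preceded by M*) is the handle for M -> N
Action: reduce (M -> N)


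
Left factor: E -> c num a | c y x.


Common prefix: 'c'
Factored: E -> c E', E' -> num a | y x


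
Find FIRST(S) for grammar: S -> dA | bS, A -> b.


Per alternative of S: FIRST(dA) = {d}; FIRST(bS) = {b}
FIRST(S) = {b, d}


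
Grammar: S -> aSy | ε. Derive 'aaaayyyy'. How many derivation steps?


Derivation: S => aSy => aaSyy => aaaSyyy => aaaaSyyyy => aaaayyyy
Steps: 5


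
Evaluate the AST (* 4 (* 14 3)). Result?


Evaluate inner: (* 14 3) = 42
Evaluate root: (* 4 42) = 168
Result: 168


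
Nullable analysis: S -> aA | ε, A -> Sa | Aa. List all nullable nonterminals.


A nonterminal is nullable iff some alternative derives ε (directly, or every symbol in it is nullable)
Nullable: {S}


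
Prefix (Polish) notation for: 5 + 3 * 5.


'*' binds tighter: tree is (+ 5 (* 3 5))
Prefix: + 5 * 3 5


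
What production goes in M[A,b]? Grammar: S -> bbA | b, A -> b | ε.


For [A, b]: 'b' ∈ FIRST(b)
Entry: A -> b


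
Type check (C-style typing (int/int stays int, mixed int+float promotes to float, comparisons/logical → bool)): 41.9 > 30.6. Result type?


Operand types: float > float
Rule: comparison yields bool
Result type: bool


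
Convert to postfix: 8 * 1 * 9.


Left to right (same or higher precedence on left)
Postfix: 8 1 * 9 *


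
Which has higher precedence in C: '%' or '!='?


'%' is multiplicative (level 10); '!=' is equality (level 6)
Higher level binds tighter
'%' has higher precedence than '!='


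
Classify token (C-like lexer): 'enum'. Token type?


Pattern: reserved word
Type: KEYWORD


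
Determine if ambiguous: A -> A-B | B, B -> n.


precedence layered via separate nonterminal B: deterministic
Unambiguous


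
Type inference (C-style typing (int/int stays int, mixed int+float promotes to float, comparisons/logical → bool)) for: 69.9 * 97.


Operand types: float * int
Rule: mixed int/float promotes to float; int/int stays int
Result type: float


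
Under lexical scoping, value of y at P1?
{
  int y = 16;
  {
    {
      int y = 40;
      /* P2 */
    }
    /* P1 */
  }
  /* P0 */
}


P1's block does not declare y; resolves to the enclosing declaration at depth 0
y = 16


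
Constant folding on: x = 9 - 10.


9 - 10 = -1 at compile time
Optimized: x = -1


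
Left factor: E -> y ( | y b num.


Common prefix: 'y'
Factored: E -> y E', E' -> ( | b num


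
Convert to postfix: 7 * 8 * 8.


Left to right (same or higher precedence on left)
Postfix: 7 8 * 8 *


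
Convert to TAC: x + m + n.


Break into single-operator statements:
t1 = x + m
t2 = t1 + n


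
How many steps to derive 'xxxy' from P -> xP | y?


Derivation: P => xP => xxP => xxxP => xxxy
Steps: 4


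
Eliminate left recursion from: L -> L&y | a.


Left-recursive alternatives: L&y; non-recursive: a
Introduce L': L -> aL', L' -> &yL' | ε


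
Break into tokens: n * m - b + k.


Scan left to right, longest-match per lexeme
Tokens: ID(n), OP(*), ID(m), OP(-), ID(b), OP(+), ID(k)


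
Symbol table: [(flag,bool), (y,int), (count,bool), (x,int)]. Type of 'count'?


Lookup 'count' → type bool


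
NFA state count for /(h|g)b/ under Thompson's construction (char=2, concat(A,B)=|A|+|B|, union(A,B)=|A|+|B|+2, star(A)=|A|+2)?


Syntax tree has 3 char leaf(s), 1 union(s), 0 star(s)
chars contribute 3×2 = 6; each union adds +2; each star adds +2
Total: 6 + 2 + 0 = 8 states


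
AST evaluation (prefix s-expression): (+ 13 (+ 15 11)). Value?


Evaluate inner: (+ 15 11) = 26
Evaluate root: (+ 13 26) = 39
Result: 39


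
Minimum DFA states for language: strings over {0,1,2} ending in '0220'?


Track the longest suffix of input matching a prefix of '0220': 5 classes (prefixes of length 0..4)
Minimal DFA: 5 states


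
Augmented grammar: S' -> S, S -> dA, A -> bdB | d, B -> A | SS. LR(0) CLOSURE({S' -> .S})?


Start: S' -> .S
For each item with dot before a nonterminal B, add B -> .γ for every B-production
Closure: [S' -> .S, S -> .dA]


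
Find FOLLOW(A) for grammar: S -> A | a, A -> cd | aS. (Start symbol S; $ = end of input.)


$ ∈ FOLLOW(S). For each A -> αBβ: add FIRST(β)\{ε} to FOLLOW(B); if β nullable, add FOLLOW(A).
FOLLOW(A) = {$}


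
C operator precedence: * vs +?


'*' is multiplicative (level 10); '+' is additive (level 9)
Higher level binds tighter
'*' has higher precedence than '+'


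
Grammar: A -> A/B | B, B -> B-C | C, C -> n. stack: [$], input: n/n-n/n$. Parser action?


no handle on stack; shift 'n'
Action: shift


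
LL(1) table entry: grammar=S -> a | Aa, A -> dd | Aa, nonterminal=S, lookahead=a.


For [S, a]: 'a' ∈ FIRST(a)
Entry: S -> a


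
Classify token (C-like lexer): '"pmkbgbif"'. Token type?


Pattern: double-quoted sequence
Type: STRING_LITERAL


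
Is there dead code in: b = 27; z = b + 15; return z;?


b is read by z's definition; z is returned
No dead code


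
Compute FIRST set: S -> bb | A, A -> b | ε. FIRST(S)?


Per alternative of S: FIRST(bb) = {b}; FIRST(A) = {b, ε}
FIRST(S) = {b, ε}


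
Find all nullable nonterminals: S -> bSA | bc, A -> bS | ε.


A nonterminal is nullable iff some alternative derives ε (directly, or every symbol in it is nullable)
Nullable: {A}


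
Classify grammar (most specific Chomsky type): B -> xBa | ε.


Single nonterminal LHS, but x^n a^n is not regular
Classification: Type 2 (Context-Free)


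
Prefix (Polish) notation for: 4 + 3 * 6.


'*' binds tighter: tree is (+ 4 (* 3 6))
Prefix: + 4 * 3 6


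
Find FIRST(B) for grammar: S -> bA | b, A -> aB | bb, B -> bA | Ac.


Per alternative of B: FIRST(bA) = {b}; FIRST(Ac) = {a, b}
FIRST(B) = {a, b}
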